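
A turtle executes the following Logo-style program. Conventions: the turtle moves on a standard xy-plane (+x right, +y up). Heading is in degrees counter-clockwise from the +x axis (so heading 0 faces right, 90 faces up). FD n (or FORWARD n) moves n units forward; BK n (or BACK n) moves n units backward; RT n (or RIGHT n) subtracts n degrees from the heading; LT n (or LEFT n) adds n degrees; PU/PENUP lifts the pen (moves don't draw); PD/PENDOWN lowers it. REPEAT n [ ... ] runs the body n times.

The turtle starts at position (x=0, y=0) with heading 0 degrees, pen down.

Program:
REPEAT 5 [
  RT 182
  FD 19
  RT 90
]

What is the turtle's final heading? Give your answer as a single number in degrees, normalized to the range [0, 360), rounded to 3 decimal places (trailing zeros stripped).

Executing turtle program step by step:
Start: pos=(0,0), heading=0, pen down
REPEAT 5 [
  -- iteration 1/5 --
  RT 182: heading 0 -> 178
  FD 19: (0,0) -> (-18.988,0.663) [heading=178, draw]
  RT 90: heading 178 -> 88
  -- iteration 2/5 --
  RT 182: heading 88 -> 266
  FD 19: (-18.988,0.663) -> (-20.314,-18.291) [heading=266, draw]
  RT 90: heading 266 -> 176
  -- iteration 3/5 --
  RT 182: heading 176 -> 354
  FD 19: (-20.314,-18.291) -> (-1.418,-20.277) [heading=354, draw]
  RT 90: heading 354 -> 264
  -- iteration 4/5 --
  RT 182: heading 264 -> 82
  FD 19: (-1.418,-20.277) -> (1.226,-1.462) [heading=82, draw]
  RT 90: heading 82 -> 352
  -- iteration 5/5 --
  RT 182: heading 352 -> 170
  FD 19: (1.226,-1.462) -> (-17.485,1.838) [heading=170, draw]
  RT 90: heading 170 -> 80
]
Final: pos=(-17.485,1.838), heading=80, 5 segment(s) drawn

Answer: 80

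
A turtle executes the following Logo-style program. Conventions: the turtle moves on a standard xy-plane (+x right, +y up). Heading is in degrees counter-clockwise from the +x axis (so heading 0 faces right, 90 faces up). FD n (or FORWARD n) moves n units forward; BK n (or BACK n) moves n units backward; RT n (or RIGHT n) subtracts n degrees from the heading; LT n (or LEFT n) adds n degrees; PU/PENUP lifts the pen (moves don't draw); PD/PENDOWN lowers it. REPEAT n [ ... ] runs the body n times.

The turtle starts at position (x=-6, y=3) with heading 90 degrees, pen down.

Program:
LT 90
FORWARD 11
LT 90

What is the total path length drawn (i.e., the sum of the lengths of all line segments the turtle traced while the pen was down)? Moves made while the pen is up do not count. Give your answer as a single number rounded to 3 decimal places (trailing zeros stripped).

Executing turtle program step by step:
Start: pos=(-6,3), heading=90, pen down
LT 90: heading 90 -> 180
FD 11: (-6,3) -> (-17,3) [heading=180, draw]
LT 90: heading 180 -> 270
Final: pos=(-17,3), heading=270, 1 segment(s) drawn

Segment lengths:
  seg 1: (-6,3) -> (-17,3), length = 11
Total = 11

Answer: 11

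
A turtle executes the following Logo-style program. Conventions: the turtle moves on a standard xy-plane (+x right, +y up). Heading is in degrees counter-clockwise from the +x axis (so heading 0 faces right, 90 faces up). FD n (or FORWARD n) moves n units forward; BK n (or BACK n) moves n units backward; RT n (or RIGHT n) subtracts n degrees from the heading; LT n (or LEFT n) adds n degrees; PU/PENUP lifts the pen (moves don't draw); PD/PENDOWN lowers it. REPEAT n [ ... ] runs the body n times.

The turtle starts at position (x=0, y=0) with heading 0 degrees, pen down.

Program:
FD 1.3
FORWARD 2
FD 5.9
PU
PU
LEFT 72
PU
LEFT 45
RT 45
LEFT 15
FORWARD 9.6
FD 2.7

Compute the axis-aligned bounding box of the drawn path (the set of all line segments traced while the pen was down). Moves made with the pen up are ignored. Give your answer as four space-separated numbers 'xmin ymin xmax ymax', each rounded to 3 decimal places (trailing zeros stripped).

Executing turtle program step by step:
Start: pos=(0,0), heading=0, pen down
FD 1.3: (0,0) -> (1.3,0) [heading=0, draw]
FD 2: (1.3,0) -> (3.3,0) [heading=0, draw]
FD 5.9: (3.3,0) -> (9.2,0) [heading=0, draw]
PU: pen up
PU: pen up
LT 72: heading 0 -> 72
PU: pen up
LT 45: heading 72 -> 117
RT 45: heading 117 -> 72
LT 15: heading 72 -> 87
FD 9.6: (9.2,0) -> (9.702,9.587) [heading=87, move]
FD 2.7: (9.702,9.587) -> (9.844,12.283) [heading=87, move]
Final: pos=(9.844,12.283), heading=87, 3 segment(s) drawn

Segment endpoints: x in {0, 1.3, 3.3, 9.2}, y in {0}
xmin=0, ymin=0, xmax=9.2, ymax=0

Answer: 0 0 9.2 0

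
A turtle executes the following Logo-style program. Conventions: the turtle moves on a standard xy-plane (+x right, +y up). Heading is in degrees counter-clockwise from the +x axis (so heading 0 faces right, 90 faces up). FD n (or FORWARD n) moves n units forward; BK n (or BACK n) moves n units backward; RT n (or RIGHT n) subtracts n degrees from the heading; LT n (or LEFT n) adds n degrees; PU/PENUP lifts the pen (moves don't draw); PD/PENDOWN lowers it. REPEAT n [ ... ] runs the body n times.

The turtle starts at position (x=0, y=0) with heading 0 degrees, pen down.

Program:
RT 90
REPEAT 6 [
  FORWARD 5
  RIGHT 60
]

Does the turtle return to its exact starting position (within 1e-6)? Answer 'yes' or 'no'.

Executing turtle program step by step:
Start: pos=(0,0), heading=0, pen down
RT 90: heading 0 -> 270
REPEAT 6 [
  -- iteration 1/6 --
  FD 5: (0,0) -> (0,-5) [heading=270, draw]
  RT 60: heading 270 -> 210
  -- iteration 2/6 --
  FD 5: (0,-5) -> (-4.33,-7.5) [heading=210, draw]
  RT 60: heading 210 -> 150
  -- iteration 3/6 --
  FD 5: (-4.33,-7.5) -> (-8.66,-5) [heading=150, draw]
  RT 60: heading 150 -> 90
  -- iteration 4/6 --
  FD 5: (-8.66,-5) -> (-8.66,0) [heading=90, draw]
  RT 60: heading 90 -> 30
  -- iteration 5/6 --
  FD 5: (-8.66,0) -> (-4.33,2.5) [heading=30, draw]
  RT 60: heading 30 -> 330
  -- iteration 6/6 --
  FD 5: (-4.33,2.5) -> (0,0) [heading=330, draw]
  RT 60: heading 330 -> 270
]
Final: pos=(0,0), heading=270, 6 segment(s) drawn

Start position: (0, 0)
Final position: (0, 0)
Distance = 0; < 1e-6 -> CLOSED

Answer: yes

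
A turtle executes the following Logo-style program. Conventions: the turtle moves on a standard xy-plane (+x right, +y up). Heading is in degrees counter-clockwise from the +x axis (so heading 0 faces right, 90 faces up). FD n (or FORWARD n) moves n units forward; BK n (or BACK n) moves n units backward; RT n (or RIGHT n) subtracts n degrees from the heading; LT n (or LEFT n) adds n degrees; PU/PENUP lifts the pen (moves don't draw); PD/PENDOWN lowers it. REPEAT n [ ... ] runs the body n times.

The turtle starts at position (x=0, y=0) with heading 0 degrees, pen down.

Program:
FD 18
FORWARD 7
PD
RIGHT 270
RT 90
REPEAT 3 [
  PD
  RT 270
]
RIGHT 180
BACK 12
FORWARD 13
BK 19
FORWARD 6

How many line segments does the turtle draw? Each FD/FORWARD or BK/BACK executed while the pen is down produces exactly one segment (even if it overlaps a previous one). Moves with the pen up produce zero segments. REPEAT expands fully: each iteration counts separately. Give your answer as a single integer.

Executing turtle program step by step:
Start: pos=(0,0), heading=0, pen down
FD 18: (0,0) -> (18,0) [heading=0, draw]
FD 7: (18,0) -> (25,0) [heading=0, draw]
PD: pen down
RT 270: heading 0 -> 90
RT 90: heading 90 -> 0
REPEAT 3 [
  -- iteration 1/3 --
  PD: pen down
  RT 270: heading 0 -> 90
  -- iteration 2/3 --
  PD: pen down
  RT 270: heading 90 -> 180
  -- iteration 3/3 --
  PD: pen down
  RT 270: heading 180 -> 270
]
RT 180: heading 270 -> 90
BK 12: (25,0) -> (25,-12) [heading=90, draw]
FD 13: (25,-12) -> (25,1) [heading=90, draw]
BK 19: (25,1) -> (25,-18) [heading=90, draw]
FD 6: (25,-18) -> (25,-12) [heading=90, draw]
Final: pos=(25,-12), heading=90, 6 segment(s) drawn
Segments drawn: 6

Answer: 6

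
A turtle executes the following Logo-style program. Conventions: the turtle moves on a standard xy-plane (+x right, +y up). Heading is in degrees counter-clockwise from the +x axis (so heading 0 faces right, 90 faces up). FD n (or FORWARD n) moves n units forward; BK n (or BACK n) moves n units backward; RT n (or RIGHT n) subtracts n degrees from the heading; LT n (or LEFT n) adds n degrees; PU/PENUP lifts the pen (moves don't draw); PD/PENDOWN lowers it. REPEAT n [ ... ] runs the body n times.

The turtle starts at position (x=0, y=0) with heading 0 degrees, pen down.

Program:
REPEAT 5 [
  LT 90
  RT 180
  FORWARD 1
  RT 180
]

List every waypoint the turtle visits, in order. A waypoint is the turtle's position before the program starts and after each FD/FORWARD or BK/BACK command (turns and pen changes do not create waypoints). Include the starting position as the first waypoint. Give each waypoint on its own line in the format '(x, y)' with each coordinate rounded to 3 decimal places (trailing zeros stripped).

Executing turtle program step by step:
Start: pos=(0,0), heading=0, pen down
REPEAT 5 [
  -- iteration 1/5 --
  LT 90: heading 0 -> 90
  RT 180: heading 90 -> 270
  FD 1: (0,0) -> (0,-1) [heading=270, draw]
  RT 180: heading 270 -> 90
  -- iteration 2/5 --
  LT 90: heading 90 -> 180
  RT 180: heading 180 -> 0
  FD 1: (0,-1) -> (1,-1) [heading=0, draw]
  RT 180: heading 0 -> 180
  -- iteration 3/5 --
  LT 90: heading 180 -> 270
  RT 180: heading 270 -> 90
  FD 1: (1,-1) -> (1,0) [heading=90, draw]
  RT 180: heading 90 -> 270
  -- iteration 4/5 --
  LT 90: heading 270 -> 0
  RT 180: heading 0 -> 180
  FD 1: (1,0) -> (0,0) [heading=180, draw]
  RT 180: heading 180 -> 0
  -- iteration 5/5 --
  LT 90: heading 0 -> 90
  RT 180: heading 90 -> 270
  FD 1: (0,0) -> (0,-1) [heading=270, draw]
  RT 180: heading 270 -> 90
]
Final: pos=(0,-1), heading=90, 5 segment(s) drawn
Waypoints (6 total):
(0, 0)
(0, -1)
(1, -1)
(1, 0)
(0, 0)
(0, -1)

Answer: (0, 0)
(0, -1)
(1, -1)
(1, 0)
(0, 0)
(0, -1)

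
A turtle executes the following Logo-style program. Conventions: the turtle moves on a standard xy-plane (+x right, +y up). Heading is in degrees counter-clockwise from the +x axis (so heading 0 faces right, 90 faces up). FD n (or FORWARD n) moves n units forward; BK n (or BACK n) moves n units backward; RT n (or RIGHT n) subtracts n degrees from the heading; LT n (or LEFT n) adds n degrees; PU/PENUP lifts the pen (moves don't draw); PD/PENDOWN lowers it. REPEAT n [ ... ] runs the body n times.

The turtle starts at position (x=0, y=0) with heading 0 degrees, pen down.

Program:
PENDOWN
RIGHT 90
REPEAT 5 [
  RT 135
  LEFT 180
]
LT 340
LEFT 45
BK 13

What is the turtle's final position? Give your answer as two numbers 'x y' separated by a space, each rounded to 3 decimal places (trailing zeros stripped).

Executing turtle program step by step:
Start: pos=(0,0), heading=0, pen down
PD: pen down
RT 90: heading 0 -> 270
REPEAT 5 [
  -- iteration 1/5 --
  RT 135: heading 270 -> 135
  LT 180: heading 135 -> 315
  -- iteration 2/5 --
  RT 135: heading 315 -> 180
  LT 180: heading 180 -> 0
  -- iteration 3/5 --
  RT 135: heading 0 -> 225
  LT 180: heading 225 -> 45
  -- iteration 4/5 --
  RT 135: heading 45 -> 270
  LT 180: heading 270 -> 90
  -- iteration 5/5 --
  RT 135: heading 90 -> 315
  LT 180: heading 315 -> 135
]
LT 340: heading 135 -> 115
LT 45: heading 115 -> 160
BK 13: (0,0) -> (12.216,-4.446) [heading=160, draw]
Final: pos=(12.216,-4.446), heading=160, 1 segment(s) drawn

Answer: 12.216 -4.446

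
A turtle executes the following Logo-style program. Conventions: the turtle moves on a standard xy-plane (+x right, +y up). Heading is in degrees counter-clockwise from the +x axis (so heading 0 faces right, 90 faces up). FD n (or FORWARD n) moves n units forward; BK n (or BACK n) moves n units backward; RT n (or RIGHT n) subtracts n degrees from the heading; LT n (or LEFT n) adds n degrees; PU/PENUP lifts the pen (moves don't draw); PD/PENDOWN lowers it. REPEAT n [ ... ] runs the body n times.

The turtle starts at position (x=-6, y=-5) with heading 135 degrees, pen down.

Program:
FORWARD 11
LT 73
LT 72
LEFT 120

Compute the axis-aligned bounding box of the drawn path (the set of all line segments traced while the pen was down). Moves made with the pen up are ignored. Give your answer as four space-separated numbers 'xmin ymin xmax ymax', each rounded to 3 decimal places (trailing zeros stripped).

Executing turtle program step by step:
Start: pos=(-6,-5), heading=135, pen down
FD 11: (-6,-5) -> (-13.778,2.778) [heading=135, draw]
LT 73: heading 135 -> 208
LT 72: heading 208 -> 280
LT 120: heading 280 -> 40
Final: pos=(-13.778,2.778), heading=40, 1 segment(s) drawn

Segment endpoints: x in {-13.778, -6}, y in {-5, 2.778}
xmin=-13.778, ymin=-5, xmax=-6, ymax=2.778

Answer: -13.778 -5 -6 2.778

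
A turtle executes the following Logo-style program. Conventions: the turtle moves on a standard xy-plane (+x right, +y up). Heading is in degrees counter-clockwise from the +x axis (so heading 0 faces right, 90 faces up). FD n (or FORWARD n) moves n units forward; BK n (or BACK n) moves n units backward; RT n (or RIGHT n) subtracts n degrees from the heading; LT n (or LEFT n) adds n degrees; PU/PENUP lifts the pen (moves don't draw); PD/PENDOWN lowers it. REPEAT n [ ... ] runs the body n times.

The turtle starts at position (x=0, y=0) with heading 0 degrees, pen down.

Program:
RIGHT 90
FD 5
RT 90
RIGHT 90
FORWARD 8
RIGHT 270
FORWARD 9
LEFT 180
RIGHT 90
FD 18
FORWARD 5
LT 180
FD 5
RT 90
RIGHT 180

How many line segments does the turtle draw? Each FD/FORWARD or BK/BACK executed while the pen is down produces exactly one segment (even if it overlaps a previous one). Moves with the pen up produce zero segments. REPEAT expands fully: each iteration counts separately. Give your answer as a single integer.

Executing turtle program step by step:
Start: pos=(0,0), heading=0, pen down
RT 90: heading 0 -> 270
FD 5: (0,0) -> (0,-5) [heading=270, draw]
RT 90: heading 270 -> 180
RT 90: heading 180 -> 90
FD 8: (0,-5) -> (0,3) [heading=90, draw]
RT 270: heading 90 -> 180
FD 9: (0,3) -> (-9,3) [heading=180, draw]
LT 180: heading 180 -> 0
RT 90: heading 0 -> 270
FD 18: (-9,3) -> (-9,-15) [heading=270, draw]
FD 5: (-9,-15) -> (-9,-20) [heading=270, draw]
LT 180: heading 270 -> 90
FD 5: (-9,-20) -> (-9,-15) [heading=90, draw]
RT 90: heading 90 -> 0
RT 180: heading 0 -> 180
Final: pos=(-9,-15), heading=180, 6 segment(s) drawn
Segments drawn: 6

Answer: 6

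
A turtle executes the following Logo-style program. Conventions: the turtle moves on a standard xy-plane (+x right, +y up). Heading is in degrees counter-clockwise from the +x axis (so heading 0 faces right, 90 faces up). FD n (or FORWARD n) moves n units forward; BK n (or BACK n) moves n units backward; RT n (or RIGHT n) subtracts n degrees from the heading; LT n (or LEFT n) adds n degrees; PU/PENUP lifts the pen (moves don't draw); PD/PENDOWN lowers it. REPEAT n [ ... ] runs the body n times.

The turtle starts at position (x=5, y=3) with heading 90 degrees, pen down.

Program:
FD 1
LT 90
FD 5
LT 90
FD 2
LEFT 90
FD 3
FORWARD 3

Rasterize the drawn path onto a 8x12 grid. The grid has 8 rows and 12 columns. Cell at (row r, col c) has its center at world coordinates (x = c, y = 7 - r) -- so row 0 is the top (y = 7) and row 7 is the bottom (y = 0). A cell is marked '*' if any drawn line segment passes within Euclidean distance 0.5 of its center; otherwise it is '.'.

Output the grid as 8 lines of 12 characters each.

Segment 0: (5,3) -> (5,4)
Segment 1: (5,4) -> (0,4)
Segment 2: (0,4) -> (-0,2)
Segment 3: (-0,2) -> (3,2)
Segment 4: (3,2) -> (6,2)

Answer: ............
............
............
******......
*....*......
*******.....
............
............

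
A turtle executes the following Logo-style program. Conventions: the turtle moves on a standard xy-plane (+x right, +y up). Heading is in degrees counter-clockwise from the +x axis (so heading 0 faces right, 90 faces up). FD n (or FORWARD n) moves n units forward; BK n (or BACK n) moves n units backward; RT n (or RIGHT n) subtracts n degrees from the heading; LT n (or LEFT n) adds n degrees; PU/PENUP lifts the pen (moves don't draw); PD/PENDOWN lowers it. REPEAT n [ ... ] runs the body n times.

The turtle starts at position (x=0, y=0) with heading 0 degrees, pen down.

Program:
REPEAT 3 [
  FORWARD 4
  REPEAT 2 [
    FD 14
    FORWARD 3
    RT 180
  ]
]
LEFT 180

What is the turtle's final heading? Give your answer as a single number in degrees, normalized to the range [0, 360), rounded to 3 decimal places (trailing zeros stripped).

Executing turtle program step by step:
Start: pos=(0,0), heading=0, pen down
REPEAT 3 [
  -- iteration 1/3 --
  FD 4: (0,0) -> (4,0) [heading=0, draw]
  REPEAT 2 [
    -- iteration 1/2 --
    FD 14: (4,0) -> (18,0) [heading=0, draw]
    FD 3: (18,0) -> (21,0) [heading=0, draw]
    RT 180: heading 0 -> 180
    -- iteration 2/2 --
    FD 14: (21,0) -> (7,0) [heading=180, draw]
    FD 3: (7,0) -> (4,0) [heading=180, draw]
    RT 180: heading 180 -> 0
  ]
  -- iteration 2/3 --
  FD 4: (4,0) -> (8,0) [heading=0, draw]
  REPEAT 2 [
    -- iteration 1/2 --
    FD 14: (8,0) -> (22,0) [heading=0, draw]
    FD 3: (22,0) -> (25,0) [heading=0, draw]
    RT 180: heading 0 -> 180
    -- iteration 2/2 --
    FD 14: (25,0) -> (11,0) [heading=180, draw]
    FD 3: (11,0) -> (8,0) [heading=180, draw]
    RT 180: heading 180 -> 0
  ]
  -- iteration 3/3 --
  FD 4: (8,0) -> (12,0) [heading=0, draw]
  REPEAT 2 [
    -- iteration 1/2 --
    FD 14: (12,0) -> (26,0) [heading=0, draw]
    FD 3: (26,0) -> (29,0) [heading=0, draw]
    RT 180: heading 0 -> 180
    -- iteration 2/2 --
    FD 14: (29,0) -> (15,0) [heading=180, draw]
    FD 3: (15,0) -> (12,0) [heading=180, draw]
    RT 180: heading 180 -> 0
  ]
]
LT 180: heading 0 -> 180
Final: pos=(12,0), heading=180, 15 segment(s) drawn

Answer: 180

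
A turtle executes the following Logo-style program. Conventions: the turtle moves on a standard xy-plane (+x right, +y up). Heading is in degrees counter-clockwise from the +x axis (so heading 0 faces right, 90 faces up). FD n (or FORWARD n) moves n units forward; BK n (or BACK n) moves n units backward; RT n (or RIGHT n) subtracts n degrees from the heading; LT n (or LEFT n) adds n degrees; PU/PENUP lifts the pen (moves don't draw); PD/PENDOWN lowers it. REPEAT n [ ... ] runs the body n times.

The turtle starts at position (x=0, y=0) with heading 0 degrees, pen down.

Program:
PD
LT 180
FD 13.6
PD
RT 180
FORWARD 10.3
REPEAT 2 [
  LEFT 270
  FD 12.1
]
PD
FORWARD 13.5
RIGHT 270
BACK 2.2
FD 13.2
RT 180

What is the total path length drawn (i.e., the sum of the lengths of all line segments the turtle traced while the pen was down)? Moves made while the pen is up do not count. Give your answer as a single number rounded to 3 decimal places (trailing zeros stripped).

Answer: 77

Derivation:
Executing turtle program step by step:
Start: pos=(0,0), heading=0, pen down
PD: pen down
LT 180: heading 0 -> 180
FD 13.6: (0,0) -> (-13.6,0) [heading=180, draw]
PD: pen down
RT 180: heading 180 -> 0
FD 10.3: (-13.6,0) -> (-3.3,0) [heading=0, draw]
REPEAT 2 [
  -- iteration 1/2 --
  LT 270: heading 0 -> 270
  FD 12.1: (-3.3,0) -> (-3.3,-12.1) [heading=270, draw]
  -- iteration 2/2 --
  LT 270: heading 270 -> 180
  FD 12.1: (-3.3,-12.1) -> (-15.4,-12.1) [heading=180, draw]
]
PD: pen down
FD 13.5: (-15.4,-12.1) -> (-28.9,-12.1) [heading=180, draw]
RT 270: heading 180 -> 270
BK 2.2: (-28.9,-12.1) -> (-28.9,-9.9) [heading=270, draw]
FD 13.2: (-28.9,-9.9) -> (-28.9,-23.1) [heading=270, draw]
RT 180: heading 270 -> 90
Final: pos=(-28.9,-23.1), heading=90, 7 segment(s) drawn

Segment lengths:
  seg 1: (0,0) -> (-13.6,0), length = 13.6
  seg 2: (-13.6,0) -> (-3.3,0), length = 10.3
  seg 3: (-3.3,0) -> (-3.3,-12.1), length = 12.1
  seg 4: (-3.3,-12.1) -> (-15.4,-12.1), length = 12.1
  seg 5: (-15.4,-12.1) -> (-28.9,-12.1), length = 13.5
  seg 6: (-28.9,-12.1) -> (-28.9,-9.9), length = 2.2
  seg 7: (-28.9,-9.9) -> (-28.9,-23.1), length = 13.2
Total = 77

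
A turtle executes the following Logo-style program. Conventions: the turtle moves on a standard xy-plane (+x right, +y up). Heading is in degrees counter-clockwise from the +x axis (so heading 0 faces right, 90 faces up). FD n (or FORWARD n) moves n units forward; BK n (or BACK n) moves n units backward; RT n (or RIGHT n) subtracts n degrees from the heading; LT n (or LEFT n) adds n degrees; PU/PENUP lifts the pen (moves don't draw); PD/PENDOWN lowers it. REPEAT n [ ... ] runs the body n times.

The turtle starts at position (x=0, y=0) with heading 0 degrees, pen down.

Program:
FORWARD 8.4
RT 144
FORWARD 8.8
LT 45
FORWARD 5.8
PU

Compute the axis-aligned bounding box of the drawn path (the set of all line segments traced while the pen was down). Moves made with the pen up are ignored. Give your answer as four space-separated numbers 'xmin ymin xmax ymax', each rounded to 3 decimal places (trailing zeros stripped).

Executing turtle program step by step:
Start: pos=(0,0), heading=0, pen down
FD 8.4: (0,0) -> (8.4,0) [heading=0, draw]
RT 144: heading 0 -> 216
FD 8.8: (8.4,0) -> (1.281,-5.173) [heading=216, draw]
LT 45: heading 216 -> 261
FD 5.8: (1.281,-5.173) -> (0.373,-10.901) [heading=261, draw]
PU: pen up
Final: pos=(0.373,-10.901), heading=261, 3 segment(s) drawn

Segment endpoints: x in {0, 0.373, 1.281, 8.4}, y in {-10.901, -5.173, 0}
xmin=0, ymin=-10.901, xmax=8.4, ymax=0

Answer: 0 -10.901 8.4 0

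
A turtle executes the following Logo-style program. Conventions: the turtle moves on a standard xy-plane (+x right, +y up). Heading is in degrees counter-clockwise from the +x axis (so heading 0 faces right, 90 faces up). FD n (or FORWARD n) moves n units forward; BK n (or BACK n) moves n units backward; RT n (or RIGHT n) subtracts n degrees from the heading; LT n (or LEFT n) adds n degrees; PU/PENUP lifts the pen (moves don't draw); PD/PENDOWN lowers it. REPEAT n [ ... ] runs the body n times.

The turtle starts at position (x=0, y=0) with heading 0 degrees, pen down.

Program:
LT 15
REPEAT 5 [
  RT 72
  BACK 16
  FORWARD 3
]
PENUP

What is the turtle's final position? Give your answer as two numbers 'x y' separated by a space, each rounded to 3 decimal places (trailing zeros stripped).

Answer: 0 0

Derivation:
Executing turtle program step by step:
Start: pos=(0,0), heading=0, pen down
LT 15: heading 0 -> 15
REPEAT 5 [
  -- iteration 1/5 --
  RT 72: heading 15 -> 303
  BK 16: (0,0) -> (-8.714,13.419) [heading=303, draw]
  FD 3: (-8.714,13.419) -> (-7.08,10.903) [heading=303, draw]
  -- iteration 2/5 --
  RT 72: heading 303 -> 231
  BK 16: (-7.08,10.903) -> (2.989,23.337) [heading=231, draw]
  FD 3: (2.989,23.337) -> (1.101,21.006) [heading=231, draw]
  -- iteration 3/5 --
  RT 72: heading 231 -> 159
  BK 16: (1.101,21.006) -> (16.038,15.272) [heading=159, draw]
  FD 3: (16.038,15.272) -> (13.237,16.347) [heading=159, draw]
  -- iteration 4/5 --
  RT 72: heading 159 -> 87
  BK 16: (13.237,16.347) -> (12.4,0.369) [heading=87, draw]
  FD 3: (12.4,0.369) -> (12.557,3.365) [heading=87, draw]
  -- iteration 5/5 --
  RT 72: heading 87 -> 15
  BK 16: (12.557,3.365) -> (-2.898,-0.776) [heading=15, draw]
  FD 3: (-2.898,-0.776) -> (0,0) [heading=15, draw]
]
PU: pen up
Final: pos=(0,0), heading=15, 10 segment(s) drawn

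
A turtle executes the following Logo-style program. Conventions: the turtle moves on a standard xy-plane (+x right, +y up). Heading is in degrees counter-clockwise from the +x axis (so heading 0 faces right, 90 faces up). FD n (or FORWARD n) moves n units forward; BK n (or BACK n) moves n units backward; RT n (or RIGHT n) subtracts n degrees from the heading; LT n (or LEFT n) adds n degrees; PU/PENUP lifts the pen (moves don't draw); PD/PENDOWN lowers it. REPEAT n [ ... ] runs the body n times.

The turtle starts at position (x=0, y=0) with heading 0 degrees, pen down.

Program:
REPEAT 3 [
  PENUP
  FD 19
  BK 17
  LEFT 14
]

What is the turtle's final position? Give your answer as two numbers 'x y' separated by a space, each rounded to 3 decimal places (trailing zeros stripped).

Answer: 5.706 1.423

Derivation:
Executing turtle program step by step:
Start: pos=(0,0), heading=0, pen down
REPEAT 3 [
  -- iteration 1/3 --
  PU: pen up
  FD 19: (0,0) -> (19,0) [heading=0, move]
  BK 17: (19,0) -> (2,0) [heading=0, move]
  LT 14: heading 0 -> 14
  -- iteration 2/3 --
  PU: pen up
  FD 19: (2,0) -> (20.436,4.597) [heading=14, move]
  BK 17: (20.436,4.597) -> (3.941,0.484) [heading=14, move]
  LT 14: heading 14 -> 28
  -- iteration 3/3 --
  PU: pen up
  FD 19: (3.941,0.484) -> (20.717,9.404) [heading=28, move]
  BK 17: (20.717,9.404) -> (5.706,1.423) [heading=28, move]
  LT 14: heading 28 -> 42
]
Final: pos=(5.706,1.423), heading=42, 0 segment(s) drawn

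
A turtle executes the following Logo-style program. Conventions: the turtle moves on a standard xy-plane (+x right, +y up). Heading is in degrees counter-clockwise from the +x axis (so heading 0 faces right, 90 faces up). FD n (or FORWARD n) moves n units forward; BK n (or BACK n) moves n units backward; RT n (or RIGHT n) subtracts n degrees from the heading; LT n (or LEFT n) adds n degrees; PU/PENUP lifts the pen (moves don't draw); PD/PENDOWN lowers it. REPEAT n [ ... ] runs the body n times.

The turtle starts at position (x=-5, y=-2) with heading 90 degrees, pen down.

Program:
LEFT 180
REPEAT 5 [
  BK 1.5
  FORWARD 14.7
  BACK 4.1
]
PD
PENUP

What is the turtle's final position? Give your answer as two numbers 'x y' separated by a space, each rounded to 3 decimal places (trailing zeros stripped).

Answer: -5 -47.5

Derivation:
Executing turtle program step by step:
Start: pos=(-5,-2), heading=90, pen down
LT 180: heading 90 -> 270
REPEAT 5 [
  -- iteration 1/5 --
  BK 1.5: (-5,-2) -> (-5,-0.5) [heading=270, draw]
  FD 14.7: (-5,-0.5) -> (-5,-15.2) [heading=270, draw]
  BK 4.1: (-5,-15.2) -> (-5,-11.1) [heading=270, draw]
  -- iteration 2/5 --
  BK 1.5: (-5,-11.1) -> (-5,-9.6) [heading=270, draw]
  FD 14.7: (-5,-9.6) -> (-5,-24.3) [heading=270, draw]
  BK 4.1: (-5,-24.3) -> (-5,-20.2) [heading=270, draw]
  -- iteration 3/5 --
  BK 1.5: (-5,-20.2) -> (-5,-18.7) [heading=270, draw]
  FD 14.7: (-5,-18.7) -> (-5,-33.4) [heading=270, draw]
  BK 4.1: (-5,-33.4) -> (-5,-29.3) [heading=270, draw]
  -- iteration 4/5 --
  BK 1.5: (-5,-29.3) -> (-5,-27.8) [heading=270, draw]
  FD 14.7: (-5,-27.8) -> (-5,-42.5) [heading=270, draw]
  BK 4.1: (-5,-42.5) -> (-5,-38.4) [heading=270, draw]
  -- iteration 5/5 --
  BK 1.5: (-5,-38.4) -> (-5,-36.9) [heading=270, draw]
  FD 14.7: (-5,-36.9) -> (-5,-51.6) [heading=270, draw]
  BK 4.1: (-5,-51.6) -> (-5,-47.5) [heading=270, draw]
]
PD: pen down
PU: pen up
Final: pos=(-5,-47.5), heading=270, 15 segment(s) drawn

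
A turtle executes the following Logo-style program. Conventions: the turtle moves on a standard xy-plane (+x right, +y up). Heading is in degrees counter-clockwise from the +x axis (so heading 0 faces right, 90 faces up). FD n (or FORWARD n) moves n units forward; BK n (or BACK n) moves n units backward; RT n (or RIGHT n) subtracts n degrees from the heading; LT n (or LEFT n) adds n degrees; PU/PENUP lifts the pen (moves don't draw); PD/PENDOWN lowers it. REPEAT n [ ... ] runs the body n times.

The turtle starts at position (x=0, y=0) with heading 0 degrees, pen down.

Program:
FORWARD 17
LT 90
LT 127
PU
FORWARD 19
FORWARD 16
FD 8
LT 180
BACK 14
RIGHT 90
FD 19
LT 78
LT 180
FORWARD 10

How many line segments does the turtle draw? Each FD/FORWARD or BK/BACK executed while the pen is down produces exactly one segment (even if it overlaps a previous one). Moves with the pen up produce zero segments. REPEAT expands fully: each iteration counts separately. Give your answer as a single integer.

Executing turtle program step by step:
Start: pos=(0,0), heading=0, pen down
FD 17: (0,0) -> (17,0) [heading=0, draw]
LT 90: heading 0 -> 90
LT 127: heading 90 -> 217
PU: pen up
FD 19: (17,0) -> (1.826,-11.434) [heading=217, move]
FD 16: (1.826,-11.434) -> (-10.952,-21.064) [heading=217, move]
FD 8: (-10.952,-21.064) -> (-17.341,-25.878) [heading=217, move]
LT 180: heading 217 -> 37
BK 14: (-17.341,-25.878) -> (-28.522,-34.303) [heading=37, move]
RT 90: heading 37 -> 307
FD 19: (-28.522,-34.303) -> (-17.088,-49.478) [heading=307, move]
LT 78: heading 307 -> 25
LT 180: heading 25 -> 205
FD 10: (-17.088,-49.478) -> (-26.151,-53.704) [heading=205, move]
Final: pos=(-26.151,-53.704), heading=205, 1 segment(s) drawn
Segments drawn: 1

Answer: 1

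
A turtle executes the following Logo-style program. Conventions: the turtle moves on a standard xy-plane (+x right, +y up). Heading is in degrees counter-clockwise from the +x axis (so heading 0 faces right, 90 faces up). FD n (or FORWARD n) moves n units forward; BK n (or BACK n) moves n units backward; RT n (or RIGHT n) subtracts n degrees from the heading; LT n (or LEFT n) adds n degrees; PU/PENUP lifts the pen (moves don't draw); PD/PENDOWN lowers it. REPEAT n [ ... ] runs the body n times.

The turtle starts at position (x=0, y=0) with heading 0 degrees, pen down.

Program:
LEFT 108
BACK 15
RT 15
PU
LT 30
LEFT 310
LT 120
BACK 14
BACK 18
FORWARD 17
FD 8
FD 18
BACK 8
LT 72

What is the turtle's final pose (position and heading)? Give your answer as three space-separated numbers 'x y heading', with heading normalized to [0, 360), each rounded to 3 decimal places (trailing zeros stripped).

Answer: 1.712 -14.941 265

Derivation:
Executing turtle program step by step:
Start: pos=(0,0), heading=0, pen down
LT 108: heading 0 -> 108
BK 15: (0,0) -> (4.635,-14.266) [heading=108, draw]
RT 15: heading 108 -> 93
PU: pen up
LT 30: heading 93 -> 123
LT 310: heading 123 -> 73
LT 120: heading 73 -> 193
BK 14: (4.635,-14.266) -> (18.276,-11.117) [heading=193, move]
BK 18: (18.276,-11.117) -> (35.815,-7.067) [heading=193, move]
FD 17: (35.815,-7.067) -> (19.251,-10.892) [heading=193, move]
FD 8: (19.251,-10.892) -> (11.456,-12.691) [heading=193, move]
FD 18: (11.456,-12.691) -> (-6.083,-16.74) [heading=193, move]
BK 8: (-6.083,-16.74) -> (1.712,-14.941) [heading=193, move]
LT 72: heading 193 -> 265
Final: pos=(1.712,-14.941), heading=265, 1 segment(s) drawn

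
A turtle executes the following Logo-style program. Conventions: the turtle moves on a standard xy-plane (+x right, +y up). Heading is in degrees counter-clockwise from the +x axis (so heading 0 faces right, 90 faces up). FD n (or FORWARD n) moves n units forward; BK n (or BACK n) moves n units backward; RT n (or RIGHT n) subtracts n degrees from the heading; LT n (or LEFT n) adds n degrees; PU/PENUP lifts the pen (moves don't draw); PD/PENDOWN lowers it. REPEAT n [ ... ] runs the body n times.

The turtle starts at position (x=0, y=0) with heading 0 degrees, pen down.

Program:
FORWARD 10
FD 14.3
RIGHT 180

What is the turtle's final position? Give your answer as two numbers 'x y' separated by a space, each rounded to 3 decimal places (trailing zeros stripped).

Answer: 24.3 0

Derivation:
Executing turtle program step by step:
Start: pos=(0,0), heading=0, pen down
FD 10: (0,0) -> (10,0) [heading=0, draw]
FD 14.3: (10,0) -> (24.3,0) [heading=0, draw]
RT 180: heading 0 -> 180
Final: pos=(24.3,0), heading=180, 2 segment(s) drawn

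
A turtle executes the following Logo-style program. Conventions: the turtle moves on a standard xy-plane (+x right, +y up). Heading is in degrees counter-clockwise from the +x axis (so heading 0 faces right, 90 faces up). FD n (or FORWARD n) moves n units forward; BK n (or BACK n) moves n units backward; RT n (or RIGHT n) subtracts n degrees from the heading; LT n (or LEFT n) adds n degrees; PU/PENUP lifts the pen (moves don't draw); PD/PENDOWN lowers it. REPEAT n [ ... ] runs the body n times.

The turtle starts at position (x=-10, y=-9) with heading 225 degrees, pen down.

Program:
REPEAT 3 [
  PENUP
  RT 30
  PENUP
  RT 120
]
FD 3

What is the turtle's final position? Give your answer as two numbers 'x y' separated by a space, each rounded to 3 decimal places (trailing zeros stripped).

Executing turtle program step by step:
Start: pos=(-10,-9), heading=225, pen down
REPEAT 3 [
  -- iteration 1/3 --
  PU: pen up
  RT 30: heading 225 -> 195
  PU: pen up
  RT 120: heading 195 -> 75
  -- iteration 2/3 --
  PU: pen up
  RT 30: heading 75 -> 45
  PU: pen up
  RT 120: heading 45 -> 285
  -- iteration 3/3 --
  PU: pen up
  RT 30: heading 285 -> 255
  PU: pen up
  RT 120: heading 255 -> 135
]
FD 3: (-10,-9) -> (-12.121,-6.879) [heading=135, move]
Final: pos=(-12.121,-6.879), heading=135, 0 segment(s) drawn

Answer: -12.121 -6.879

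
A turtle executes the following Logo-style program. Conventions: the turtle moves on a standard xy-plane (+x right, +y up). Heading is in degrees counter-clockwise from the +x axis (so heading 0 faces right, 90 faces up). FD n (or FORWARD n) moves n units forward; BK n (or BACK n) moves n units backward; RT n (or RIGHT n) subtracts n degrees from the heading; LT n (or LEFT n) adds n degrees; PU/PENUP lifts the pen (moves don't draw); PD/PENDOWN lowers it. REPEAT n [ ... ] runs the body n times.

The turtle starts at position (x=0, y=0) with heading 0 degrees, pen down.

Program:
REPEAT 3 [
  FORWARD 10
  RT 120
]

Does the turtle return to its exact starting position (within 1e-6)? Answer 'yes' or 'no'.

Answer: yes

Derivation:
Executing turtle program step by step:
Start: pos=(0,0), heading=0, pen down
REPEAT 3 [
  -- iteration 1/3 --
  FD 10: (0,0) -> (10,0) [heading=0, draw]
  RT 120: heading 0 -> 240
  -- iteration 2/3 --
  FD 10: (10,0) -> (5,-8.66) [heading=240, draw]
  RT 120: heading 240 -> 120
  -- iteration 3/3 --
  FD 10: (5,-8.66) -> (0,0) [heading=120, draw]
  RT 120: heading 120 -> 0
]
Final: pos=(0,0), heading=0, 3 segment(s) drawn

Start position: (0, 0)
Final position: (0, 0)
Distance = 0; < 1e-6 -> CLOSED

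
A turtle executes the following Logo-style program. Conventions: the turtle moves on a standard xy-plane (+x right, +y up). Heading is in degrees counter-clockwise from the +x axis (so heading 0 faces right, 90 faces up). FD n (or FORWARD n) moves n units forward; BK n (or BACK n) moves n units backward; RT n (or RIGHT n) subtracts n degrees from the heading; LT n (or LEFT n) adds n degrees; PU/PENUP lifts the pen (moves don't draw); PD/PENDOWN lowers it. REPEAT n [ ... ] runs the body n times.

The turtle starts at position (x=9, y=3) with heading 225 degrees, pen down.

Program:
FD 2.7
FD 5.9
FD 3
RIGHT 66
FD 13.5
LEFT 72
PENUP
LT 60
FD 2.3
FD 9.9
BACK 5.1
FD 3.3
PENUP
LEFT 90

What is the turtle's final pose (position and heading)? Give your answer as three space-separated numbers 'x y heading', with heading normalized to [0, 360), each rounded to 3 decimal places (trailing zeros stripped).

Answer: -8.079 -10.074 21

Derivation:
Executing turtle program step by step:
Start: pos=(9,3), heading=225, pen down
FD 2.7: (9,3) -> (7.091,1.091) [heading=225, draw]
FD 5.9: (7.091,1.091) -> (2.919,-3.081) [heading=225, draw]
FD 3: (2.919,-3.081) -> (0.798,-5.202) [heading=225, draw]
RT 66: heading 225 -> 159
FD 13.5: (0.798,-5.202) -> (-11.806,-0.364) [heading=159, draw]
LT 72: heading 159 -> 231
PU: pen up
LT 60: heading 231 -> 291
FD 2.3: (-11.806,-0.364) -> (-10.982,-2.512) [heading=291, move]
FD 9.9: (-10.982,-2.512) -> (-7.434,-11.754) [heading=291, move]
BK 5.1: (-7.434,-11.754) -> (-9.261,-6.993) [heading=291, move]
FD 3.3: (-9.261,-6.993) -> (-8.079,-10.074) [heading=291, move]
PU: pen up
LT 90: heading 291 -> 21
Final: pos=(-8.079,-10.074), heading=21, 4 segment(s) drawn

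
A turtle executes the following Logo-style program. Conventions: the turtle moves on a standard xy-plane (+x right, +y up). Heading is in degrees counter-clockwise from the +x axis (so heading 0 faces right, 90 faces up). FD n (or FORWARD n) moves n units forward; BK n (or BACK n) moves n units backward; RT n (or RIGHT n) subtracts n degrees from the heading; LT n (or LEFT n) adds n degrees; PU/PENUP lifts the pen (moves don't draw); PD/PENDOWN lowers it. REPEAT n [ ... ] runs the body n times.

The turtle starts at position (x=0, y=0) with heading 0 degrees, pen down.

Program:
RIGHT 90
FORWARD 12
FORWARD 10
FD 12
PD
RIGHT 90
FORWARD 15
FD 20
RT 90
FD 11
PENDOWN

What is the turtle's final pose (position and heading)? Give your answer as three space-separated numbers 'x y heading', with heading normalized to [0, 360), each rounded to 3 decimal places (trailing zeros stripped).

Answer: -35 -23 90

Derivation:
Executing turtle program step by step:
Start: pos=(0,0), heading=0, pen down
RT 90: heading 0 -> 270
FD 12: (0,0) -> (0,-12) [heading=270, draw]
FD 10: (0,-12) -> (0,-22) [heading=270, draw]
FD 12: (0,-22) -> (0,-34) [heading=270, draw]
PD: pen down
RT 90: heading 270 -> 180
FD 15: (0,-34) -> (-15,-34) [heading=180, draw]
FD 20: (-15,-34) -> (-35,-34) [heading=180, draw]
RT 90: heading 180 -> 90
FD 11: (-35,-34) -> (-35,-23) [heading=90, draw]
PD: pen down
Final: pos=(-35,-23), heading=90, 6 segment(s) drawn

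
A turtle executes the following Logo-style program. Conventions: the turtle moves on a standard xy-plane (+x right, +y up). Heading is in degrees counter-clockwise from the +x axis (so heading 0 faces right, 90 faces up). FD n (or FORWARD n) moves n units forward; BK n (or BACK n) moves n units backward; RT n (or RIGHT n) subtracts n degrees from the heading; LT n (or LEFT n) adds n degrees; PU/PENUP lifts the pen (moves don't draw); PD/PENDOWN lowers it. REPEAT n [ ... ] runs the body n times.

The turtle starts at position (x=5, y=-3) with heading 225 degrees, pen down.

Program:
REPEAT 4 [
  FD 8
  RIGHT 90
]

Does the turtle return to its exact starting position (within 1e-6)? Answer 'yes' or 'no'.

Answer: yes

Derivation:
Executing turtle program step by step:
Start: pos=(5,-3), heading=225, pen down
REPEAT 4 [
  -- iteration 1/4 --
  FD 8: (5,-3) -> (-0.657,-8.657) [heading=225, draw]
  RT 90: heading 225 -> 135
  -- iteration 2/4 --
  FD 8: (-0.657,-8.657) -> (-6.314,-3) [heading=135, draw]
  RT 90: heading 135 -> 45
  -- iteration 3/4 --
  FD 8: (-6.314,-3) -> (-0.657,2.657) [heading=45, draw]
  RT 90: heading 45 -> 315
  -- iteration 4/4 --
  FD 8: (-0.657,2.657) -> (5,-3) [heading=315, draw]
  RT 90: heading 315 -> 225
]
Final: pos=(5,-3), heading=225, 4 segment(s) drawn

Start position: (5, -3)
Final position: (5, -3)
Distance = 0; < 1e-6 -> CLOSED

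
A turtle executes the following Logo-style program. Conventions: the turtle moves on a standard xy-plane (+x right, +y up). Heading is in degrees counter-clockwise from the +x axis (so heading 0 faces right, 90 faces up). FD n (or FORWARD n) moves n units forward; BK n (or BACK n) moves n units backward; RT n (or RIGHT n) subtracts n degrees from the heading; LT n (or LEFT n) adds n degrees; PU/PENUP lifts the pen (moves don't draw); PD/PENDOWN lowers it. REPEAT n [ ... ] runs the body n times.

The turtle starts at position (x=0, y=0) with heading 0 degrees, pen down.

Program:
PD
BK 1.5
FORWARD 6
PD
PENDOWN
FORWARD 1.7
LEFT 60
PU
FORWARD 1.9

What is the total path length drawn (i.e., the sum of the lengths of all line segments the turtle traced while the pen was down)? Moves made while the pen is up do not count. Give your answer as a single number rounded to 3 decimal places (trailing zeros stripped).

Executing turtle program step by step:
Start: pos=(0,0), heading=0, pen down
PD: pen down
BK 1.5: (0,0) -> (-1.5,0) [heading=0, draw]
FD 6: (-1.5,0) -> (4.5,0) [heading=0, draw]
PD: pen down
PD: pen down
FD 1.7: (4.5,0) -> (6.2,0) [heading=0, draw]
LT 60: heading 0 -> 60
PU: pen up
FD 1.9: (6.2,0) -> (7.15,1.645) [heading=60, move]
Final: pos=(7.15,1.645), heading=60, 3 segment(s) drawn

Segment lengths:
  seg 1: (0,0) -> (-1.5,0), length = 1.5
  seg 2: (-1.5,0) -> (4.5,0), length = 6
  seg 3: (4.5,0) -> (6.2,0), length = 1.7
Total = 9.2

Answer: 9.2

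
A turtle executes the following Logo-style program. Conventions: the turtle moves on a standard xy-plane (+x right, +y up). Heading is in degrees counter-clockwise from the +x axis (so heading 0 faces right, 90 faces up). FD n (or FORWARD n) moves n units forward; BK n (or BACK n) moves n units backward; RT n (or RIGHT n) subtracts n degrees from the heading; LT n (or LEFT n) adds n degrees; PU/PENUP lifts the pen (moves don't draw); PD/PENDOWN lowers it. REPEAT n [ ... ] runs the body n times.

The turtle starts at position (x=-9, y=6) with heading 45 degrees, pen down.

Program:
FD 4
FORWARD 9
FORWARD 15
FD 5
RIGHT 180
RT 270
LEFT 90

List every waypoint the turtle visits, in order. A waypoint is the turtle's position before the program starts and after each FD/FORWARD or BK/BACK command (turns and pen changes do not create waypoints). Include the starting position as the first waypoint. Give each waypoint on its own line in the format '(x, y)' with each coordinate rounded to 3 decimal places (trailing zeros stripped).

Executing turtle program step by step:
Start: pos=(-9,6), heading=45, pen down
FD 4: (-9,6) -> (-6.172,8.828) [heading=45, draw]
FD 9: (-6.172,8.828) -> (0.192,15.192) [heading=45, draw]
FD 15: (0.192,15.192) -> (10.799,25.799) [heading=45, draw]
FD 5: (10.799,25.799) -> (14.335,29.335) [heading=45, draw]
RT 180: heading 45 -> 225
RT 270: heading 225 -> 315
LT 90: heading 315 -> 45
Final: pos=(14.335,29.335), heading=45, 4 segment(s) drawn
Waypoints (5 total):
(-9, 6)
(-6.172, 8.828)
(0.192, 15.192)
(10.799, 25.799)
(14.335, 29.335)

Answer: (-9, 6)
(-6.172, 8.828)
(0.192, 15.192)
(10.799, 25.799)
(14.335, 29.335)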